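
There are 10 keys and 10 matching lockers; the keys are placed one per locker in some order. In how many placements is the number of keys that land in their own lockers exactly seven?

240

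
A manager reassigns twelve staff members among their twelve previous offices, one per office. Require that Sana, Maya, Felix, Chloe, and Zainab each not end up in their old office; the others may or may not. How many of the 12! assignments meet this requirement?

312273360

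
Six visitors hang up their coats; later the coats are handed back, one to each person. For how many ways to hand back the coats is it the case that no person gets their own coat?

The subfactorial !6 = [6!/e] (nearest integer).
6! = 720, and 720/e ≈ 264.87, so !6 = 265.

265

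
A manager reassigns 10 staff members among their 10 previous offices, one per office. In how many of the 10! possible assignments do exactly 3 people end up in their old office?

222480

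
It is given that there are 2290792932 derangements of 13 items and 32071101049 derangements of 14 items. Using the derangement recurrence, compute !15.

!15 = (15-1)·(!14 + !13) = 14·(32071101049 + 2290792932) = 14·34361893981 = 481066515734.

481066515734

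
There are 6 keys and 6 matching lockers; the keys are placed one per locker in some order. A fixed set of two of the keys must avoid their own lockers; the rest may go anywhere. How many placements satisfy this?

Inclusion-exclusion on the 2 forbidden self-matches:
Σ_{j=0}^{2} (-1)^j C(2,j)(6-j)!
= C(2,0)·6! - C(2,1)·5! + C(2,2)·4!
= 720 - 240 + 24
= 504

504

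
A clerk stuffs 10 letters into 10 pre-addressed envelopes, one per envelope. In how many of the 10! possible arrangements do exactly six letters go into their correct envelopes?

1890

Choose which 6 of the 10 are fixed: C(10,6) = 210.
The remaining 4 must be deranged: !4 = 9.
Total: 210 × 9 = 1890.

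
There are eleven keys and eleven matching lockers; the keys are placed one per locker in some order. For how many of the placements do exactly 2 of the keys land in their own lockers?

7342280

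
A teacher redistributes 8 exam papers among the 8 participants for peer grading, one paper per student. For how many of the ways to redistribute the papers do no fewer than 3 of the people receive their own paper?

# with exactly i fixed is C(8,i)·!(8-i); sum over i=3..8:
  i=3: C(8,3)·!5 = 56·44 = 2464
  i=4: C(8,4)·!4 = 70·9 = 630
  i=5: C(8,5)·!3 = 56·2 = 112
  i=6: C(8,6)·!2 = 28·1 = 28
  i=7: C(8,7)·!1 = 8·0 = 0
  i=8: C(8,8)·!0 = 1·1 = 1
Total = 3235.

3235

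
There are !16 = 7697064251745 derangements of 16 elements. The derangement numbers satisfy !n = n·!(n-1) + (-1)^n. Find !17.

130850092279664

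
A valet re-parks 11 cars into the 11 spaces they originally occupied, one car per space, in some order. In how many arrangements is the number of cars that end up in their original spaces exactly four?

Choose which 4 of the 11 are fixed: C(11,4) = 330.
The other 7 form a derangement: !7 = 1854.
Total: 330 × 1854 = 611820.

611820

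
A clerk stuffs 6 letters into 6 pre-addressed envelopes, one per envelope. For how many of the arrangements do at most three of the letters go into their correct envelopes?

Sum C(6,i)·!(6-i) for i = 0..3:
  i=0: C(6,0)·!6 = 1·265 = 265
  i=1: C(6,1)·!5 = 6·44 = 264
  i=2: C(6,2)·!4 = 15·9 = 135
  i=3: C(6,3)·!3 = 20·2 = 40
Total = 704.

704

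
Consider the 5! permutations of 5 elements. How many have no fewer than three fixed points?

# with exactly i fixed is C(5,i)·!(5-i); sum over i=3..5:
  i=3: C(5,3)·!2 = 10·1 = 10
  i=4: C(5,4)·!1 = 5·0 = 0
  i=5: C(5,5)·!0 = 1·1 = 1
Total = 11.

11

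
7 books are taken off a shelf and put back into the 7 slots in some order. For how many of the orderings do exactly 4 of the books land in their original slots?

70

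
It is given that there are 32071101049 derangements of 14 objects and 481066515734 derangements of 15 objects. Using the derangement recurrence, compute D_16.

D_16 = (16-1)·(D_15 + D_14) = 15·(481066515734 + 32071101049) = 15·513137616783 = 7697064251745.

7697064251745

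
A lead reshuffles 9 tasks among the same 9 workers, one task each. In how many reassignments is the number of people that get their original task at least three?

# with exactly i fixed is C(9,i)·!(9-i); sum over i=3..9:
  i=3: C(9,3)·!6 = 84·265 = 22260
  i=4: C(9,4)·!5 = 126·44 = 5544
  i=5: C(9,5)·!4 = 126·9 = 1134
  i=6: C(9,6)·!3 = 84·2 = 168
  i=7: C(9,7)·!2 = 36·1 = 36
  i=8: C(9,8)·!1 = 9·0 = 0
  i=9: C(9,9)·!0 = 1·1 = 1
Total = 29143.

29143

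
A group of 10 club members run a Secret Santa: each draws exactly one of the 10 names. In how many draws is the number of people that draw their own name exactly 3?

222480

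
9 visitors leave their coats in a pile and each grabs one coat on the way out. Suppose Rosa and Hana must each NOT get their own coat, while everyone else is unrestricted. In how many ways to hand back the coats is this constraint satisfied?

Inclusion-exclusion on the 2 forbidden self-matches:
Σ_{j=0}^{2} (-1)^j C(2,j)(9-j)!
= C(2,0)·9! - C(2,1)·8! + C(2,2)·7!
= 362880 - 80640 + 5040
= 287280

287280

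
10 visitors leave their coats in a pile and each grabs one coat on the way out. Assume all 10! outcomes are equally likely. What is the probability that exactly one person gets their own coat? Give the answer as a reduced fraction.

Favorable outcomes: C(10,1)·!9 = 10·133496 = 1334960.
Total outcomes: 10! = 3628800.
Probability = 1334960/3628800 = 16687/45360.

16687/45360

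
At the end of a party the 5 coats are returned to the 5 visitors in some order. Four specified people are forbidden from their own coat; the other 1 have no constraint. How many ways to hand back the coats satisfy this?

53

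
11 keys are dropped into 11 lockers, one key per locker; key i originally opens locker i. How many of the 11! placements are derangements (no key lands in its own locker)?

14684570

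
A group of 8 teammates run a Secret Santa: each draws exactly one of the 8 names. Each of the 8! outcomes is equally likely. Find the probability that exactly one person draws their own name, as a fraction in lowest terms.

103/280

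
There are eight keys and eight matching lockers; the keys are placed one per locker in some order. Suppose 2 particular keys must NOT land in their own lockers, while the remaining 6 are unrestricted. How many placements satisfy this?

30960

Let A_j be the event that the j-th constrained one is fixed. By inclusion-exclusion over the 2 events:
Σ_{j=0}^{2} (-1)^j C(2,j)(8-j)!
= C(2,0)·8! - C(2,1)·7! + C(2,2)·6!
= 40320 - 10080 + 720
= 30960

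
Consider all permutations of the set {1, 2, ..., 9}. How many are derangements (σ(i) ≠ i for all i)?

!9 is the nearest integer to 9!/e.
9! = 362880, and 362880/e ≈ 133496.09, so !9 = 133496.

133496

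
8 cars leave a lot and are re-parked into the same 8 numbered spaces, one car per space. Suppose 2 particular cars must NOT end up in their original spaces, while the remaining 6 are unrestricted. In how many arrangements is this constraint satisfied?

Let A_j be the event that the j-th constrained one is fixed. By inclusion-exclusion over the 2 events:
Σ_{j=0}^{2} (-1)^j C(2,j)(8-j)!
= C(2,0)·8! - C(2,1)·7! + C(2,2)·6!
= 40320 - 10080 + 720
= 30960

30960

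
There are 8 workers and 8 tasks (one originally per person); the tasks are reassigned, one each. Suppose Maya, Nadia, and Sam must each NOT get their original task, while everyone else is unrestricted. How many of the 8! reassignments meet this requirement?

27240

Inclusion-exclusion on the 3 forbidden self-matches:
Σ_{j=0}^{3} (-1)^j C(3,j)(8-j)!
= C(3,0)·8! - C(3,1)·7! + C(3,2)·6! - C(3,3)·5!
= 40320 - 15120 + 2160 - 120
= 27240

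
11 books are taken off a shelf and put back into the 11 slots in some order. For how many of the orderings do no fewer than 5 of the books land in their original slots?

Sum C(11,i)·!(11-i) for i = 5..11:
  i=5: C(11,5)·!6 = 462·265 = 122430
  i=6: C(11,6)·!5 = 462·44 = 20328
  i=7: C(11,7)·!4 = 330·9 = 2970
  i=8: C(11,8)·!3 = 165·2 = 330
  i=9: C(11,9)·!2 = 55·1 = 55
  i=10: C(11,10)·!1 = 11·0 = 0
  i=11: C(11,11)·!0 = 1·1 = 1
Total = 146114.

146114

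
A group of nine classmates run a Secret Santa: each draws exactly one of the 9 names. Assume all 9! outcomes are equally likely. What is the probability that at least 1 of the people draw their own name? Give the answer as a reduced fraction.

28673/45360

Favorable outcomes: Σ_{i≥1} C(9,i)·!(9-i) = 9·14833 + 36·1854 + 84·265 + 126·44 + 126·9 + 84·2 + 36·1 + 9·0 + 1·1 = 229384.
Total outcomes: 9! = 362880.
Probability = 229384/362880 = 28673/45360.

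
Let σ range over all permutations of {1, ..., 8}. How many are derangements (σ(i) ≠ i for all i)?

14833

Use !n = (n-1)(!(n-1) + !(n-2)).
!8 = 7·(1854 + 265) = 7·2119 = 14833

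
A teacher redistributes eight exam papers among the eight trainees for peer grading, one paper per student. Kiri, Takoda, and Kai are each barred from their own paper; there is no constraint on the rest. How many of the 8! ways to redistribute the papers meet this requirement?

27240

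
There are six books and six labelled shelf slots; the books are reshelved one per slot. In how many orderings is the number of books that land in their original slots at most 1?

Sum C(6,i)·!(6-i) for i = 0..1:
  i=0: C(6,0)·!6 = 1·265 = 265
  i=1: C(6,1)·!5 = 6·44 = 264
Total = 529.

529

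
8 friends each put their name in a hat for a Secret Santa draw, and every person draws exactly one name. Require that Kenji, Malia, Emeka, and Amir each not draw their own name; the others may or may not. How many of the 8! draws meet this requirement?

Let A_j be the event that the j-th constrained one is fixed. By inclusion-exclusion over the 4 events:
Σ_{j=0}^{4} (-1)^j C(4,j)(8-j)!
= C(4,0)·8! - C(4,1)·7! + C(4,2)·6! - C(4,3)·5! + C(4,4)·4!
= 40320 - 20160 + 4320 - 480 + 24
= 24024

24024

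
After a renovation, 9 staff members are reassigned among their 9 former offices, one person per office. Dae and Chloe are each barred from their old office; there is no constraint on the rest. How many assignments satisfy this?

Inclusion-exclusion on the 2 forbidden self-matches:
Σ_{j=0}^{2} (-1)^j C(2,j)(9-j)!
= C(2,0)·9! - C(2,1)·8! + C(2,2)·7!
= 362880 - 80640 + 5040
= 287280

287280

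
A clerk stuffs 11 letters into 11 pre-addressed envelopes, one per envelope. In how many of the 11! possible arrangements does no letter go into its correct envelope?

14684570

!11 is the nearest integer to 11!/e.
11! = 39916800, and 39916800/e ≈ 14684570.08, so !11 = 14684570.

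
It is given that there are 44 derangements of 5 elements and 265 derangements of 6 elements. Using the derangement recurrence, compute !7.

!7 = (7-1)·(!6 + !5) = 6·(265 + 44) = 6·309 = 1854.

1854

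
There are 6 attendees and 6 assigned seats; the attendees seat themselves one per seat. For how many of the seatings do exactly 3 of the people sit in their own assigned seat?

40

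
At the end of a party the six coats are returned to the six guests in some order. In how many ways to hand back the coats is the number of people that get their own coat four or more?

16

# with exactly i fixed is C(6,i)·!(6-i); sum over i=4..6:
  i=4: C(6,4)·!2 = 15·1 = 15
  i=5: C(6,5)·!1 = 6·0 = 0
  i=6: C(6,6)·!0 = 1·1 = 1
Total = 16.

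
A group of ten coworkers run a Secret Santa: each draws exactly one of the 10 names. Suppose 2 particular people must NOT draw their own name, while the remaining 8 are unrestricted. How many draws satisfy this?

Let A_j be the event that the j-th constrained one is fixed. By inclusion-exclusion over the 2 events:
Σ_{j=0}^{2} (-1)^j C(2,j)(10-j)!
= C(2,0)·10! - C(2,1)·9! + C(2,2)·8!
= 3628800 - 725760 + 40320
= 2943360

2943360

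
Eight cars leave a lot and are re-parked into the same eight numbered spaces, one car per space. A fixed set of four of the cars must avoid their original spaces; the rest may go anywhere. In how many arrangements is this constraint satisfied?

Inclusion-exclusion on the 4 forbidden self-matches:
Σ_{j=0}^{4} (-1)^j C(4,j)(8-j)!
= C(4,0)·8! - C(4,1)·7! + C(4,2)·6! - C(4,3)·5! + C(4,4)·4!
= 40320 - 20160 + 4320 - 480 + 24
= 24024

24024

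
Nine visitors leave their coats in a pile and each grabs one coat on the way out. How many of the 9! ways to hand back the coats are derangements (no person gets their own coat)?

133496

!9 is the nearest integer to 9!/e.
9! = 362880, and 362880/e ≈ 133496.09, so !9 = 133496.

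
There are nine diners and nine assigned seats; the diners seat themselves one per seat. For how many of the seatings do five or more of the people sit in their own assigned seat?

1339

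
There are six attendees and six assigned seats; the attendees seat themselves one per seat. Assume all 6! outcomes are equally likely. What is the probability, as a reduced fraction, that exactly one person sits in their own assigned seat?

11/30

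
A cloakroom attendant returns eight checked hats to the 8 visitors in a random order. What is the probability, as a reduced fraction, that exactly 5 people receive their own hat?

Favorable outcomes: C(8,5)·!3 = 56·2 = 112.
Total outcomes: 8! = 40320.
Probability = 112/40320 = 1/360.

1/360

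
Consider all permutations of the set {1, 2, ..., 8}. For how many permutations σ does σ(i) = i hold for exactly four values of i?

630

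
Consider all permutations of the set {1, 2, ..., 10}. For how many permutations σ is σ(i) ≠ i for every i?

By inclusion-exclusion, !10 = Σ (-1)^k · 10!/k! for k=0..10
= 10! - 10!/1! + 10!/2! - 10!/3! + 10!/4! - 10!/5! + 10!/6! - 10!/7! + 10!/8! - 10!/9! + 10!/10!
= 3628800 - 3628800 + 1814400 - 604800 + 151200 - 30240 + 5040 - 720 + 90 - 10 + 1
= 1334961

1334961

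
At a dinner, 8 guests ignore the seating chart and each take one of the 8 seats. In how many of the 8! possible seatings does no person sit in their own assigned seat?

14833

Recurrence: !8 = 8·!7 + (-1)^8.
!8 = 8·1854 + 1 = 14833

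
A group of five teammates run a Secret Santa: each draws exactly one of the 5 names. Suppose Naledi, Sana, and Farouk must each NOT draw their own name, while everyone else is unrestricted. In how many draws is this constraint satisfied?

64

Inclusion-exclusion on the 3 forbidden self-matches:
Σ_{j=0}^{3} (-1)^j C(3,j)(5-j)!
= C(3,0)·5! - C(3,1)·4! + C(3,2)·3! - C(3,3)·2!
= 120 - 72 + 18 - 2
= 64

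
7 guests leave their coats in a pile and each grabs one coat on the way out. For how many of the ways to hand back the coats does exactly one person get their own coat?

Pick the single fixed position: C(7,1) = 7 ways.
The remaining 6 must be deranged: !6 = 265.
Total: 7 × 265 = 1855.

1855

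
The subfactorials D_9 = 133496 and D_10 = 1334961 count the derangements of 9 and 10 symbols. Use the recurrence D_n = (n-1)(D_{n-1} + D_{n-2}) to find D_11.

14684570

D_11 = (11-1)·(D_10 + D_9) = 10·(1334961 + 133496) = 10·1468457 = 14684570.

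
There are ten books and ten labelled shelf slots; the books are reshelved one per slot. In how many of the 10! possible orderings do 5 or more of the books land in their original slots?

13264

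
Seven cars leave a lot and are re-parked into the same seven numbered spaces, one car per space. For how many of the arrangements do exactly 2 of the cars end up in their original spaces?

Choose which 2 of the 7 are fixed: C(7,2) = 21.
The remaining 5 must be deranged: !5 = 44.
Total: 21 × 44 = 924.

924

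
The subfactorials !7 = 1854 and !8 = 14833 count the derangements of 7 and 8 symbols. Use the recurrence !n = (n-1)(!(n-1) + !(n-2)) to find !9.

!9 = (9-1)·(!8 + !7) = 8·(14833 + 1854) = 8·16687 = 133496.

133496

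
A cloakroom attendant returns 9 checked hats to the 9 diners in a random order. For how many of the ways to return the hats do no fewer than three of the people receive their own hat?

29143

# with exactly i fixed is C(9,i)·!(9-i); sum over i=3..9:
  i=3: C(9,3)·!6 = 84·265 = 22260
  i=4: C(9,4)·!5 = 126·44 = 5544
  i=5: C(9,5)·!4 = 126·9 = 1134
  i=6: C(9,6)·!3 = 84·2 = 168
  i=7: C(9,7)·!2 = 36·1 = 36
  i=8: C(9,8)·!1 = 9·0 = 0
  i=9: C(9,9)·!0 = 1·1 = 1
Total = 29143.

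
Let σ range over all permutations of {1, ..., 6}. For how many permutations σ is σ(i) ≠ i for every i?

265

!6 is the nearest integer to 6!/e.
6! = 720, and 720/e ≈ 264.87, so !6 = 265.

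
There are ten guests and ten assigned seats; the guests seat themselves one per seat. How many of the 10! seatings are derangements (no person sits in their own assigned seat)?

1334961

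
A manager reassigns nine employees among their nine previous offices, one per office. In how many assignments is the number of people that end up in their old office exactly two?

66744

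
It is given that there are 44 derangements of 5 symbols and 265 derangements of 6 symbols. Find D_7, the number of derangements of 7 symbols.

1854

D_7 = (7-1)·(D_6 + D_5) = 6·(265 + 44) = 6·309 = 1854.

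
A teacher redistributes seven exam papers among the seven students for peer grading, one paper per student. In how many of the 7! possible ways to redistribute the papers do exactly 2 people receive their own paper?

924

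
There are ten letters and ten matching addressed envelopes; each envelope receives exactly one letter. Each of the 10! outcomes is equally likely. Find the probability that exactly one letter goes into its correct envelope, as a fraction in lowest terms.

16687/45360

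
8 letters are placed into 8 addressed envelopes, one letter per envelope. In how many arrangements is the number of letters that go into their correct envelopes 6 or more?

Sum C(8,i)·!(8-i) for i = 6..8:
  i=6: C(8,6)·!2 = 28·1 = 28
  i=7: C(8,7)·!1 = 8·0 = 0
  i=8: C(8,8)·!0 = 1·1 = 1
Total = 29.

29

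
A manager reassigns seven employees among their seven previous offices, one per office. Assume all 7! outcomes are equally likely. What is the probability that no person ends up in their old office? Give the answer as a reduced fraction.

103/280

Favorable outcomes: !7 = 1854.
Total outcomes: 7! = 5040.
Probability = 1854/5040 = 103/280.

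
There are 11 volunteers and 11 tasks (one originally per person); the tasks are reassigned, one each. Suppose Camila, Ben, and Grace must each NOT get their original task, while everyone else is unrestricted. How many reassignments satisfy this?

Inclusion-exclusion on the 3 forbidden self-matches:
Σ_{j=0}^{3} (-1)^j C(3,j)(11-j)!
= C(3,0)·11! - C(3,1)·10! + C(3,2)·9! - C(3,3)·8!
= 39916800 - 10886400 + 1088640 - 40320
= 30078720

30078720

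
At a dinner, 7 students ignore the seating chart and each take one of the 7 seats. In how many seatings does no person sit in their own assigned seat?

1854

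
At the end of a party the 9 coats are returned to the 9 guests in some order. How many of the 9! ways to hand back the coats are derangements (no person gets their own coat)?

By inclusion-exclusion, !9 = Σ (-1)^k · 9!/k! for k=0..9
= 9! - 9!/1! + 9!/2! - 9!/3! + 9!/4! - 9!/5! + 9!/6! - 9!/7! + 9!/8! - 9!/9!
= 362880 - 362880 + 181440 - 60480 + 15120 - 3024 + 504 - 72 + 9 - 1
= 133496

133496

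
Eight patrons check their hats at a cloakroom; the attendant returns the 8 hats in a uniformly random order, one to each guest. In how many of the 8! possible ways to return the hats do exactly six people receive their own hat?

28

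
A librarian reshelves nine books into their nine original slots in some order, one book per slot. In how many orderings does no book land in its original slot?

133496

Recurrence: !9 = 9·!8 + (-1)^9.
!9 = 9·14833 - 1 = 133496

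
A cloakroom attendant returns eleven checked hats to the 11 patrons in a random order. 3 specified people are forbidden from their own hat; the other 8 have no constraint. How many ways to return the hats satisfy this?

Inclusion-exclusion on the 3 forbidden self-matches:
Σ_{j=0}^{3} (-1)^j C(3,j)(11-j)!
= C(3,0)·11! - C(3,1)·10! + C(3,2)·9! - C(3,3)·8!
= 39916800 - 10886400 + 1088640 - 40320
= 30078720

30078720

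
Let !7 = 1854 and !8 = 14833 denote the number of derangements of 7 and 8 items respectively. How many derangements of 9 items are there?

133496

!9 = (9-1)·(!8 + !7) = 8·(14833 + 1854) = 8·16687 = 133496.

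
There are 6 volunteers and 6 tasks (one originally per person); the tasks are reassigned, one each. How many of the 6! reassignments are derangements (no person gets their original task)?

The subfactorial !6 = [6!/e] (nearest integer).
6! = 720, and 720/e ≈ 264.87, so !6 = 265.

265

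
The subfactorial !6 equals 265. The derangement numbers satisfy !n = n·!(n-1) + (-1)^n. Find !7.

!7 = 7·265 - 1 = 1854.

1854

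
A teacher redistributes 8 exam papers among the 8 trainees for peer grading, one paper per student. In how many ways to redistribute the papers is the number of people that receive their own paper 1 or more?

25487

Sum C(8,i)·!(8-i) for i = 1..8:
  i=1: C(8,1)·!7 = 8·1854 = 14832
  i=2: C(8,2)·!6 = 28·265 = 7420
  i=3: C(8,3)·!5 = 56·44 = 2464
  i=4: C(8,4)·!4 = 70·9 = 630
  i=5: C(8,5)·!3 = 56·2 = 112
  i=6: C(8,6)·!2 = 28·1 = 28
  i=7: C(8,7)·!1 = 8·0 = 0
  i=8: C(8,8)·!0 = 1·1 = 1
Total = 25487.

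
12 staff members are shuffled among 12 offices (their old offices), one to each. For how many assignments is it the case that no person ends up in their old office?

176214841

The number of derangements of 12 is !12 = Σ_{k=0}^{12} (-1)^k·12!/k!
= 12! - 12!/1! + 12!/2! - 12!/3! + 12!/4! - 12!/5! + 12!/6! - 12!/7! + 12!/8! - 12!/9! + 12!/10! - 12!/11! + 12!/12!
= 479001600 - 479001600 + 239500800 - 79833600 + 19958400 - 3991680 + 665280 - 95040 + 11880 - 1320 + 132 - 12 + 1
= 176214841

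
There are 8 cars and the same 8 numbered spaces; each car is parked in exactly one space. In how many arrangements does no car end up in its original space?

14833

The subfactorial !8 = [8!/e] (nearest integer).
8! = 40320, and 40320/e ≈ 14832.90, so !8 = 14833.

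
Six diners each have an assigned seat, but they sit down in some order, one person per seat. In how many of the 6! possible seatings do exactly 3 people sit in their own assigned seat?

40

Pick the 3 fixed positions: C(6,3) = 20 ways.
The other 3 form a derangement: !3 = 2.
Total: 20 × 2 = 40.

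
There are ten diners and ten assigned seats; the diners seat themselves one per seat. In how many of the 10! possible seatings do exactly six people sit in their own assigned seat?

1890

Choose which 6 of the 10 are fixed: C(10,6) = 210.
The other 4 form a derangement: !4 = 9.
Total: 210 × 9 = 1890.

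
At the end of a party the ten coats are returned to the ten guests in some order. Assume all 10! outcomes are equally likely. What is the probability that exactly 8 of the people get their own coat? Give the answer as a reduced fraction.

Favorable outcomes: C(10,8)·!2 = 45·1 = 45.
Total outcomes: 10! = 3628800.
Probability = 45/3628800 = 1/80640.

1/80640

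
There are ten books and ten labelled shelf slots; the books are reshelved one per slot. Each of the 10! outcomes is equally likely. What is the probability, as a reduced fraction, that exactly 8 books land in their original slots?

1/80640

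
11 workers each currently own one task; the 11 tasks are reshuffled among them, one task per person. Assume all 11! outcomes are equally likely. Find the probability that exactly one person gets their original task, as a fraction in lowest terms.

Favorable outcomes: C(11,1)·!10 = 11·1334961 = 14684571.
Total outcomes: 11! = 39916800.
Probability = 14684571/39916800 = 16481/44800.

16481/44800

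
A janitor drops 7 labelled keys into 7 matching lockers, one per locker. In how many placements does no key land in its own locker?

1854

!7 = 7! · Σ_{k=0}^{7} (-1)^k/k!
= 7! - 7!/1! + 7!/2! - 7!/3! + 7!/4! - 7!/5! + 7!/6! - 7!/7!
= 5040 - 5040 + 2520 - 840 + 210 - 42 + 7 - 1
= 1854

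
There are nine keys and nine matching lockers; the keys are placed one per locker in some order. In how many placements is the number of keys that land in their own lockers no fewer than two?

95887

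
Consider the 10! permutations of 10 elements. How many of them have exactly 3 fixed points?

222480

Choose which 3 of the 10 are fixed: C(10,3) = 120.
The remaining 7 must be deranged: !7 = 1854.
Total: 120 × 1854 = 222480.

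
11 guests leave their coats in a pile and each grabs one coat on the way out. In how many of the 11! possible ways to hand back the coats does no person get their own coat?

14684570

Use !n = (n-1)(!(n-1) + !(n-2)).
!11 = 10·(1334961 + 133496) = 10·1468457 = 14684570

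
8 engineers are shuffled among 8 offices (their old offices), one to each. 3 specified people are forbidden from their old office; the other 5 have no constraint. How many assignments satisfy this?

27240

Inclusion-exclusion on the 3 forbidden self-matches:
Σ_{j=0}^{3} (-1)^j C(3,j)(8-j)!
= C(3,0)·8! - C(3,1)·7! + C(3,2)·6! - C(3,3)·5!
= 40320 - 15120 + 2160 - 120
= 27240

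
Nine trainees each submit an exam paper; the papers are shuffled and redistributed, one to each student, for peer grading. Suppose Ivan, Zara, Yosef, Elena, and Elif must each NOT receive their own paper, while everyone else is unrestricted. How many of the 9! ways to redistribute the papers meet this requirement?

205056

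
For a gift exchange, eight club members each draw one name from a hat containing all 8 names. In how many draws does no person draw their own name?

14833

The number of derangements of 8 is !8 = Σ_{k=0}^{8} (-1)^k·8!/k!
= 8! - 8!/1! + 8!/2! - 8!/3! + 8!/4! - 8!/5! + 8!/6! - 8!/7! + 8!/8!
= 40320 - 40320 + 20160 - 6720 + 1680 - 336 + 56 - 8 + 1
= 14833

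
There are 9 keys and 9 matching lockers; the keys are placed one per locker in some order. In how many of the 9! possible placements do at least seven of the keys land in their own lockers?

37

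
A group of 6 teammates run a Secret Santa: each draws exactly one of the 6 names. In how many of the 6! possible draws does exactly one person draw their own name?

Pick the single fixed position: C(6,1) = 6 ways.
The remaining 5 must be deranged: !5 = 44.
Total: 6 × 44 = 264.

264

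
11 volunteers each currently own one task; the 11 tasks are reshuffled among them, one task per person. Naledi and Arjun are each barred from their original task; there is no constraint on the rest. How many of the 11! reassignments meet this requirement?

33022080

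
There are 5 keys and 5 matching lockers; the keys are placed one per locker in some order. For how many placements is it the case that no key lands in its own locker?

The subfactorial !5 = [5!/e] (nearest integer).
5! = 120, and 120/e ≈ 44.15, so !5 = 44.

44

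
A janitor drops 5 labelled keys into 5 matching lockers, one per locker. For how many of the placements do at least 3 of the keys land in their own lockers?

Sum C(5,i)·!(5-i) for i = 3..5:
  i=3: C(5,3)·!2 = 10·1 = 10
  i=4: C(5,4)·!1 = 5·0 = 0
  i=5: C(5,5)·!0 = 1·1 = 1
Total = 11.

11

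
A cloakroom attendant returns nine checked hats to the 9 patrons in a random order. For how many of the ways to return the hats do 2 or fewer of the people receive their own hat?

333737

# with exactly i fixed is C(9,i)·!(9-i); sum over i=0..2:
  i=0: C(9,0)·!9 = 1·133496 = 133496
  i=1: C(9,1)·!8 = 9·14833 = 133497
  i=2: C(9,2)·!7 = 36·1854 = 66744
Total = 333737.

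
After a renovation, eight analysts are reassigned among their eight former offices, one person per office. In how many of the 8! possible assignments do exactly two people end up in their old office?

7420

Choose which 2 of the 8 are fixed: C(8,2) = 28.
The remaining 6 must be deranged: !6 = 265.
Total: 28 × 265 = 7420.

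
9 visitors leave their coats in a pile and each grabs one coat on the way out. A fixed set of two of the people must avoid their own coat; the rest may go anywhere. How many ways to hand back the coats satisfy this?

287280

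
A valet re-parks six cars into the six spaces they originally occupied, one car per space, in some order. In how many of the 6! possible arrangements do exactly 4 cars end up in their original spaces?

15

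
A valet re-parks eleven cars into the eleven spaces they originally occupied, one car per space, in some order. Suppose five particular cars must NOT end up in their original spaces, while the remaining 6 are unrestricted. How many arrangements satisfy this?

Let A_j be the event that the j-th constrained one is fixed. By inclusion-exclusion over the 5 events:
Σ_{j=0}^{5} (-1)^j C(5,j)(11-j)!
= C(5,0)·11! - C(5,1)·10! + C(5,2)·9! - C(5,3)·8! + C(5,4)·7! - C(5,5)·6!
= 39916800 - 18144000 + 3628800 - 403200 + 25200 - 720
= 25022880

25022880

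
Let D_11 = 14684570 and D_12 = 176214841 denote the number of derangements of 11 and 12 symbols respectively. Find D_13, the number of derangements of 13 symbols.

2290792932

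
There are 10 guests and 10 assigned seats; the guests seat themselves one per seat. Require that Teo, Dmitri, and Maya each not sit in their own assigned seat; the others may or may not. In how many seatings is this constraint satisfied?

2656080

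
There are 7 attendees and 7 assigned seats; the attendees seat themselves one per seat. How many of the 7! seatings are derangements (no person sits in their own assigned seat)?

The number of derangements of 7 is !7 = Σ_{k=0}^{7} (-1)^k·7!/k!
= 7! - 7!/1! + 7!/2! - 7!/3! + 7!/4! - 7!/5! + 7!/6! - 7!/7!
= 5040 - 5040 + 2520 - 840 + 210 - 42 + 7 - 1
= 1854

1854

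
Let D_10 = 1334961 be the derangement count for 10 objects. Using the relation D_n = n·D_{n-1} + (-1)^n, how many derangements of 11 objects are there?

14684570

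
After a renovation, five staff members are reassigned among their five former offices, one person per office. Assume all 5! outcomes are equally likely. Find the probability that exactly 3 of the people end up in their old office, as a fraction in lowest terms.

Favorable outcomes: C(5,3)·!2 = 10·1 = 10.
Total outcomes: 5! = 120.
Probability = 10/120 = 1/12.

1/12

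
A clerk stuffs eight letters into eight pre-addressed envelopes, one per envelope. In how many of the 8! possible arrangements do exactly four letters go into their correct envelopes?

Choose which 4 of the 8 are fixed: C(8,4) = 70.
The remaining 4 must be deranged: !4 = 9.
Total: 70 × 9 = 630.

630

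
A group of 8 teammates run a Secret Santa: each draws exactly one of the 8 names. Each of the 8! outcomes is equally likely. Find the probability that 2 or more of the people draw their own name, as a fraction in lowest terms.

2131/8064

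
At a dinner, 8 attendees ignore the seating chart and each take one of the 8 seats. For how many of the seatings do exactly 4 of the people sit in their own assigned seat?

630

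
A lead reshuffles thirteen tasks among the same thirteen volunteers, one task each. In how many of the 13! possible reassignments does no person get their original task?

2290792932

The subfactorial !13 = [13!/e] (nearest integer).
13! = 6227020800, and 6227020800/e ≈ 2290792932.07, so !13 = 2290792932.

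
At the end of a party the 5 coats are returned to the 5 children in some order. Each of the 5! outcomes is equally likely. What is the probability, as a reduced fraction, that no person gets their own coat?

11/30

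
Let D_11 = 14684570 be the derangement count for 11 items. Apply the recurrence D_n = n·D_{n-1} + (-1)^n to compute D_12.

D_12 = 12·14684570 + 1 = 176214841.

176214841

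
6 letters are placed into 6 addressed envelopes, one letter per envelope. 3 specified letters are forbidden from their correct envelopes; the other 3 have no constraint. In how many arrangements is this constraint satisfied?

426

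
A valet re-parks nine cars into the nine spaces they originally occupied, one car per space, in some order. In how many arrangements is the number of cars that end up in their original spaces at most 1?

266993

Sum C(9,i)·!(9-i) for i = 0..1:
  i=0: C(9,0)·!9 = 1·133496 = 133496
  i=1: C(9,1)·!8 = 9·14833 = 133497
Total = 266993.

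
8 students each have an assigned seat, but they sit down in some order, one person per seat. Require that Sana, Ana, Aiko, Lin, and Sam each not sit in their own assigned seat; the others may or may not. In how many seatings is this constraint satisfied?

21234

Inclusion-exclusion on the 5 forbidden self-matches:
Σ_{j=0}^{5} (-1)^j C(5,j)(8-j)!
= C(5,0)·8! - C(5,1)·7! + C(5,2)·6! - C(5,3)·5! + C(5,4)·4! - C(5,5)·3!
= 40320 - 25200 + 7200 - 1200 + 120 - 6
= 21234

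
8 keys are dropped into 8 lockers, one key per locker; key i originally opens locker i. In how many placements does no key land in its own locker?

14833

!8 = 8! · Σ_{k=0}^{8} (-1)^k/k!
= 8! - 8!/1! + 8!/2! - 8!/3! + 8!/4! - 8!/5! + 8!/6! - 8!/7! + 8!/8!
= 40320 - 40320 + 20160 - 6720 + 1680 - 336 + 56 - 8 + 1
= 14833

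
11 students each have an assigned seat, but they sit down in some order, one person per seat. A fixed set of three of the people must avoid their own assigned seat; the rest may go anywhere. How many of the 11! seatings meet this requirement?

30078720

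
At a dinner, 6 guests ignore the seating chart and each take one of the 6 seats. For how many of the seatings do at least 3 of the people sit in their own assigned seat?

56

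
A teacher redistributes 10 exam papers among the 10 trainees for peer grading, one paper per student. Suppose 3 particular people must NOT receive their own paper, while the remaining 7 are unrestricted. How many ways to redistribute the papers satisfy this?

Let A_j be the event that the j-th constrained one is fixed. By inclusion-exclusion over the 3 events:
Σ_{j=0}^{3} (-1)^j C(3,j)(10-j)!
= C(3,0)·10! - C(3,1)·9! + C(3,2)·8! - C(3,3)·7!
= 3628800 - 1088640 + 120960 - 5040
= 2656080

2656080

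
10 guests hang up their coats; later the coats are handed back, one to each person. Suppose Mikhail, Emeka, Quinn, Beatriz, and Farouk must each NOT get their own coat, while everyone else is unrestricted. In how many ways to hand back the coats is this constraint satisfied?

2170680

Let A_j be the event that the j-th constrained one is fixed. By inclusion-exclusion over the 5 events:
Σ_{j=0}^{5} (-1)^j C(5,j)(10-j)!
= C(5,0)·10! - C(5,1)·9! + C(5,2)·8! - C(5,3)·7! + C(5,4)·6! - C(5,5)·5!
= 3628800 - 1814400 + 403200 - 50400 + 3600 - 120
= 2170680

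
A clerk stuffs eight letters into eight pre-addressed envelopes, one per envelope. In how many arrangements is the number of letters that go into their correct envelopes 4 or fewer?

40179

# with exactly i fixed is C(8,i)·!(8-i); sum over i=0..4:
  i=0: C(8,0)·!8 = 1·14833 = 14833
  i=1: C(8,1)·!7 = 8·1854 = 14832
  i=2: C(8,2)·!6 = 28·265 = 7420
  i=3: C(8,3)·!5 = 56·44 = 2464
  i=4: C(8,4)·!4 = 70·9 = 630
Total = 40179.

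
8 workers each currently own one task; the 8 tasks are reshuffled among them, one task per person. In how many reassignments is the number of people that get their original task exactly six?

Pick the 6 fixed positions: C(8,6) = 28 ways.
The other 2 form a derangement: !2 = 1.
Total: 28 × 1 = 28.

28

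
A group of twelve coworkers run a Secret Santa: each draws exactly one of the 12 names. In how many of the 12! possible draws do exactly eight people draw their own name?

Pick the 8 fixed positions: C(12,8) = 495 ways.
The other 4 form a derangement: !4 = 9.
Total: 495 × 9 = 4455.

4455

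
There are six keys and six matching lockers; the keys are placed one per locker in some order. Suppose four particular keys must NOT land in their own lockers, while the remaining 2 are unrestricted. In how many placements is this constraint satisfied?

362

Let A_j be the event that the j-th constrained one is fixed. By inclusion-exclusion over the 4 events:
Σ_{j=0}^{4} (-1)^j C(4,j)(6-j)!
= C(4,0)·6! - C(4,1)·5! + C(4,2)·4! - C(4,3)·3! + C(4,4)·2!
= 720 - 480 + 144 - 24 + 2
= 362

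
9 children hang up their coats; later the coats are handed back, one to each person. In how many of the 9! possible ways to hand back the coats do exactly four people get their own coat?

5544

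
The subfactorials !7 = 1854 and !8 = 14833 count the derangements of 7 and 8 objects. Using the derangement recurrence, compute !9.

133496

!9 = (9-1)·(!8 + !7) = 8·(14833 + 1854) = 8·16687 = 133496.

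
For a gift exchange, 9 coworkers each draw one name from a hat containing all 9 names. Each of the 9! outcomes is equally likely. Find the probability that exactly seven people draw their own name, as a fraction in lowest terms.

Favorable outcomes: C(9,7)·!2 = 36·1 = 36.
Total outcomes: 9! = 362880.
Probability = 36/362880 = 1/10080.

1/10080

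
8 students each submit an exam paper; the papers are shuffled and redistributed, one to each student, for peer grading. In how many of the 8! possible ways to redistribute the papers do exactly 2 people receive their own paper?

7420

Pick the 2 fixed positions: C(8,2) = 28 ways.
The remaining 6 must be deranged: !6 = 265.
Total: 28 × 265 = 7420.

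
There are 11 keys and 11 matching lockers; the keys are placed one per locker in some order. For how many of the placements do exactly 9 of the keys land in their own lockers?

55

Choose which 9 of the 11 are fixed: C(11,9) = 55.
The other 2 form a derangement: !2 = 1.
Total: 55 × 1 = 55.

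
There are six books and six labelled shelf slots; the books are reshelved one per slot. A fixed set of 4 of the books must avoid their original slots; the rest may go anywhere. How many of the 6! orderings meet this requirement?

362

Inclusion-exclusion on the 4 forbidden self-matches:
Σ_{j=0}^{4} (-1)^j C(4,j)(6-j)!
= C(4,0)·6! - C(4,1)·5! + C(4,2)·4! - C(4,3)·3! + C(4,4)·2!
= 720 - 480 + 144 - 24 + 2
= 362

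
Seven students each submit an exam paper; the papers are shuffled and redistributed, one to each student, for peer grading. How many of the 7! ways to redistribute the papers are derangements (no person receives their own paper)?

1854

Use !n = n·!(n-1) + (-1)^n.
!7 = 7·265 - 1 = 1854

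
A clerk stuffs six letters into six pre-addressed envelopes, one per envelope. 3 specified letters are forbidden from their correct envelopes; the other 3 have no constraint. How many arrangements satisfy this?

426

Let A_j be the event that the j-th constrained one is fixed. By inclusion-exclusion over the 3 events:
Σ_{j=0}^{3} (-1)^j C(3,j)(6-j)!
= C(3,0)·6! - C(3,1)·5! + C(3,2)·4! - C(3,3)·3!
= 720 - 360 + 72 - 6
= 426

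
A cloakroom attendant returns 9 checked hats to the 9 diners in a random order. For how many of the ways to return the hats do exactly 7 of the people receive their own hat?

Pick the 7 fixed positions: C(9,7) = 36 ways.
The remaining 2 must be deranged: !2 = 1.
Total: 36 × 1 = 36.

36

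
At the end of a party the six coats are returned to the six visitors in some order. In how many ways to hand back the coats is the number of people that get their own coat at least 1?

455

# with exactly i fixed is C(6,i)·!(6-i); sum over i=1..6:
  i=1: C(6,1)·!5 = 6·44 = 264
  i=2: C(6,2)·!4 = 15·9 = 135
  i=3: C(6,3)·!3 = 20·2 = 40
  i=4: C(6,4)·!2 = 15·1 = 15
  i=5: C(6,5)·!1 = 6·0 = 0
  i=6: C(6,6)·!0 = 1·1 = 1
Total = 455.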